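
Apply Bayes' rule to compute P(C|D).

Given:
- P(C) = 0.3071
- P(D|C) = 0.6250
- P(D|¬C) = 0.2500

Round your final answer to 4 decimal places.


Bayes' theorem: P(C|D) = P(D|C) × P(C) / P(D)

Step 1: Calculate P(D) using law of total probability
P(D) = P(D|C)P(C) + P(D|¬C)P(¬C)
     = 0.6250 × 0.3071 + 0.2500 × 0.6929
     = 0.19193750 + 0.17322500
     = 0.36516250

Step 2: Apply Bayes' theorem
P(C|D) = P(D|C) × P(C) / P(D)
       = 0.19193750 / 0.36516250
       = 0.5256


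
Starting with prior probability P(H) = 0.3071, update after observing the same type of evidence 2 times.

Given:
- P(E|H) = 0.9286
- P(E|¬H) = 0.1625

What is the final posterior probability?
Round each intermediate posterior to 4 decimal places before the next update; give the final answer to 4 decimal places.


Sequential Bayesian updating:

Initial prior: P(H) = 0.3071

Update 1:
  P(E) = 0.9286 × 0.3071 + 0.1625 × 0.6929 = 0.28517306 + 0.11259625 = 0.39776931
  P(H|E) = 0.28517306 / 0.39776931 = 0.7169

Update 2:
  P(E) = 0.9286 × 0.7169 + 0.1625 × 0.2831 = 0.66571334 + 0.04600375 = 0.71171709
  P(H|E) = 0.66571334 / 0.71171709 = 0.9354

Final posterior: 0.9354


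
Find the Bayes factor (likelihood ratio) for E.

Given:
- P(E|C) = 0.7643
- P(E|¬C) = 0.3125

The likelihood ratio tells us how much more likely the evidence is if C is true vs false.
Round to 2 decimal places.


Likelihood Ratio (LR) = P(E|C) / P(E|¬C)

LR = 0.7643 / 0.3125
   = 2.45

The evidence is 2.45 times more likely if C is true than if C is false.
LR > 1, so observing E raises the odds in favor of C.


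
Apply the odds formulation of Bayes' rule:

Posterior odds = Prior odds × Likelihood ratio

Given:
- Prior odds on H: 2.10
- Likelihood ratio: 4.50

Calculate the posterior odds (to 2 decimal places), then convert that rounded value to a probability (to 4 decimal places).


Step 1: Calculate posterior odds
Posterior odds = Prior odds × LR
               = 2.10 × 4.50
               = 9.45

Step 2: Convert to probability
P(H|E) = Posterior odds / (1 + Posterior odds)
       = 9.45 / (1 + 9.45)
       = 9.45 / 10.45
       = 0.9043

The evidence increased P(H) from 0.6774 to 0.9043.


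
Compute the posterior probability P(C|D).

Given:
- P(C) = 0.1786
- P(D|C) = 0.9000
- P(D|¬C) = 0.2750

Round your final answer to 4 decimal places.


Bayes' theorem: P(C|D) = P(D|C) × P(C) / P(D)

Step 1: Calculate P(D) using law of total probability
P(D) = P(D|C)P(C) + P(D|¬C)P(¬C)
     = 0.9000 × 0.1786 + 0.2750 × 0.8214
     = 0.16074000 + 0.22588500
     = 0.38662500

Step 2: Apply Bayes' theorem
P(C|D) = P(D|C) × P(C) / P(D)
       = 0.16074000 / 0.38662500
       = 0.4158


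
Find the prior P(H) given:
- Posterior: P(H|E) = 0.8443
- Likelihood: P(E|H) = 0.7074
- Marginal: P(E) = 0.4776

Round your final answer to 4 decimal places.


From Bayes' theorem: P(H|E) = P(E|H) × P(H) / P(E)

Rearranging for P(H):
P(H) = P(H|E) × P(E) / P(E|H)
     = 0.8443 × 0.4776 / 0.7074
     = 0.40323768 / 0.7074
     = 0.5700


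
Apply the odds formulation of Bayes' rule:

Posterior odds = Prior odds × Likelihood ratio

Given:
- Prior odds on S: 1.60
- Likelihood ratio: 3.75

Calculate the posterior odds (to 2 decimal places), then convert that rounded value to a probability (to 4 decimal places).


Step 1: Calculate posterior odds
Posterior odds = Prior odds × LR
               = 1.60 × 3.75
               = 6.00

Step 2: Convert to probability
P(S|E) = Posterior odds / (1 + Posterior odds)
       = 6.00 / (1 + 6.00)
       = 6.00 / 7.00
       = 0.8571

The evidence increased P(S) from 0.6154 to 0.8571.


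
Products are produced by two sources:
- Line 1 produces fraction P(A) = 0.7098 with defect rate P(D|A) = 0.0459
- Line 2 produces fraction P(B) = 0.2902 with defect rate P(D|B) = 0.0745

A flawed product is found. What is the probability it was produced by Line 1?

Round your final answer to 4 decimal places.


Let A = from Line 1, D = flawed

Given:
- P(A) = 0.7098, P(B) = 0.2902
- P(D|A) = 0.0459, P(D|B) = 0.0745

Step 1: Find P(D)
P(D) = P(D|A)P(A) + P(D|B)P(B)
     = 0.0459 × 0.7098 + 0.0745 × 0.2902
     = 0.03257982 + 0.02161990
     = 0.05419972

Step 2: Apply Bayes' theorem
P(A|D) = P(D|A)P(A) / P(D)
       = 0.03257982 / 0.05419972
       = 0.6011


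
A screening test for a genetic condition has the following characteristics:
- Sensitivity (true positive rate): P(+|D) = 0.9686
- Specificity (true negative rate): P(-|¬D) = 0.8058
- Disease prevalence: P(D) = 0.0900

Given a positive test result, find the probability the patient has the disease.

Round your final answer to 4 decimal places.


Let D = has disease, + = positive test

Given:
- P(D) = 0.0900 (prevalence)
- P(+|D) = 0.9686 (sensitivity)
- P(-|¬D) = 0.8058 (specificity)
- P(+|¬D) = 0.1942 (false positive rate = 1 - specificity)

Step 1: Find P(+)
P(+) = P(+|D)P(D) + P(+|¬D)P(¬D)
     = 0.9686 × 0.0900 + 0.1942 × 0.9100
     = 0.08717400 + 0.17672200
     = 0.26389600

Step 2: Apply Bayes' theorem for P(D|+)
P(D|+) = P(+|D)P(D) / P(+)
       = 0.08717400 / 0.26389600
       = 0.3303


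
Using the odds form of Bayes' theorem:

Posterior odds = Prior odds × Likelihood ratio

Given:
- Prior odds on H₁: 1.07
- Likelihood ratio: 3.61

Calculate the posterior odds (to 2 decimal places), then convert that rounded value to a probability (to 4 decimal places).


Step 1: Calculate posterior odds
Posterior odds = Prior odds × LR
               = 1.07 × 3.61
               = 3.86

Step 2: Convert to probability
P(H₁|E) = Posterior odds / (1 + Posterior odds)
       = 3.86 / (1 + 3.86)
       = 3.86 / 4.86
       = 0.7942

The evidence increased P(H₁) from 0.5169 to 0.7942.


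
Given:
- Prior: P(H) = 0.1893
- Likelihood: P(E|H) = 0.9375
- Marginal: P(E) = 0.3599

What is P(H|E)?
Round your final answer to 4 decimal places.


Using Bayes' theorem:

P(H|E) = P(E|H) × P(H) / P(E)
       = 0.9375 × 0.1893 / 0.3599
       = 0.17746875 / 0.3599
       = 0.4931

The evidence strengthens our belief in H.
Prior: 0.1893 → Posterior: 0.4931


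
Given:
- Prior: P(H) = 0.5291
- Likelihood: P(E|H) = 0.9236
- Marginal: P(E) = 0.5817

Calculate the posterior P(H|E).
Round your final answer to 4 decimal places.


Using Bayes' theorem:

P(H|E) = P(E|H) × P(H) / P(E)
       = 0.9236 × 0.5291 / 0.5817
       = 0.48867676 / 0.5817
       = 0.8401

The evidence strengthens our belief in H.
Prior: 0.5291 → Posterior: 0.8401


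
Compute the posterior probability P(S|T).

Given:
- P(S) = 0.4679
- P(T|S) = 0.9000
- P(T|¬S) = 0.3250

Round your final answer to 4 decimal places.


Bayes' theorem: P(S|T) = P(T|S) × P(S) / P(T)

Step 1: Calculate P(T) using law of total probability
P(T) = P(T|S)P(S) + P(T|¬S)P(¬S)
     = 0.9000 × 0.4679 + 0.3250 × 0.5321
     = 0.42111000 + 0.17293250
     = 0.59404250

Step 2: Apply Bayes' theorem
P(S|T) = P(T|S) × P(S) / P(T)
       = 0.42111000 / 0.59404250
       = 0.7089


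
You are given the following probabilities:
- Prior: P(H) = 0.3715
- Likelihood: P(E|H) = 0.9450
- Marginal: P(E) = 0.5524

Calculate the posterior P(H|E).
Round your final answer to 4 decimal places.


Using Bayes' theorem:

P(H|E) = P(E|H) × P(H) / P(E)
       = 0.9450 × 0.3715 / 0.5524
       = 0.35106750 / 0.5524
       = 0.6355

The evidence strengthens our belief in H.
Prior: 0.3715 → Posterior: 0.6355


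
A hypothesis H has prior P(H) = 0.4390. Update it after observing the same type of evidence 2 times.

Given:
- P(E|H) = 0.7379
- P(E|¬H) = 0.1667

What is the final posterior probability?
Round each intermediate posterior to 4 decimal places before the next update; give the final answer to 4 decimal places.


Sequential Bayesian updating:

Initial prior: P(H) = 0.4390

Update 1:
  P(E) = 0.7379 × 0.4390 + 0.1667 × 0.5610 = 0.32393810 + 0.09351870 = 0.41745680
  P(H|E) = 0.32393810 / 0.41745680 = 0.7760

Update 2:
  P(E) = 0.7379 × 0.7760 + 0.1667 × 0.2240 = 0.57261040 + 0.03734080 = 0.60995120
  P(H|E) = 0.57261040 / 0.60995120 = 0.9388

Final posterior: 0.9388


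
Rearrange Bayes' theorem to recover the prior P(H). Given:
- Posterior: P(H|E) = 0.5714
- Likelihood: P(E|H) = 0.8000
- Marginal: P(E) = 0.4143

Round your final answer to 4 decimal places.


From Bayes' theorem: P(H|E) = P(E|H) × P(H) / P(E)

Rearranging for P(H):
P(H) = P(H|E) × P(E) / P(E|H)
     = 0.5714 × 0.4143 / 0.8000
     = 0.23673102 / 0.8000
     = 0.2959


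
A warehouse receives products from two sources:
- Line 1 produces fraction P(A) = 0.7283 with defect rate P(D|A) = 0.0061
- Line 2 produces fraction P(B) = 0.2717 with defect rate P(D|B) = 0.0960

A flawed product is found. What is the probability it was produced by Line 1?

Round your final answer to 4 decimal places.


Let A = from Line 1, D = flawed

Given:
- P(A) = 0.7283, P(B) = 0.2717
- P(D|A) = 0.0061, P(D|B) = 0.0960

Step 1: Find P(D)
P(D) = P(D|A)P(A) + P(D|B)P(B)
     = 0.0061 × 0.7283 + 0.0960 × 0.2717
     = 0.00444263 + 0.02608320
     = 0.03052583

Step 2: Apply Bayes' theorem
P(A|D) = P(D|A)P(A) / P(D)
       = 0.00444263 / 0.03052583
       = 0.1455


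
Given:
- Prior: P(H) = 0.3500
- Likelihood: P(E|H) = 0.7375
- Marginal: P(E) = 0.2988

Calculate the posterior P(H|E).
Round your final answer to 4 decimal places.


Using Bayes' theorem:

P(H|E) = P(E|H) × P(H) / P(E)
       = 0.7375 × 0.3500 / 0.2988
       = 0.25812500 / 0.2988
       = 0.8639

The evidence strengthens our belief in H.
Prior: 0.3500 → Posterior: 0.8639


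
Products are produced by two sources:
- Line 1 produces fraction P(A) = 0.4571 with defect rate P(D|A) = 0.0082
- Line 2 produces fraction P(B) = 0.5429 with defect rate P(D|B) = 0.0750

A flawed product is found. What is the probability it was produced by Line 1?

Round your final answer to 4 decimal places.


Let A = from Line 1, D = flawed

Given:
- P(A) = 0.4571, P(B) = 0.5429
- P(D|A) = 0.0082, P(D|B) = 0.0750

Step 1: Find P(D)
P(D) = P(D|A)P(A) + P(D|B)P(B)
     = 0.0082 × 0.4571 + 0.0750 × 0.5429
     = 0.00374822 + 0.04071750
     = 0.04446572

Step 2: Apply Bayes' theorem
P(A|D) = P(D|A)P(A) / P(D)
       = 0.00374822 / 0.04446572
       = 0.0843


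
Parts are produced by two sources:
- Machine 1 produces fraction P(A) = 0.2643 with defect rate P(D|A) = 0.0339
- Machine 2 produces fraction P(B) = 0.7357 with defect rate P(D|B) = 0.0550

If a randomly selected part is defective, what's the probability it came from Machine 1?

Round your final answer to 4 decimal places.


Let A = from Machine 1, D = defective

Given:
- P(A) = 0.2643, P(B) = 0.7357
- P(D|A) = 0.0339, P(D|B) = 0.0550

Step 1: Find P(D)
P(D) = P(D|A)P(A) + P(D|B)P(B)
     = 0.0339 × 0.2643 + 0.0550 × 0.7357
     = 0.00895977 + 0.04046350
     = 0.04942327

Step 2: Apply Bayes' theorem
P(A|D) = P(D|A)P(A) / P(D)
       = 0.00895977 / 0.04942327
       = 0.1813


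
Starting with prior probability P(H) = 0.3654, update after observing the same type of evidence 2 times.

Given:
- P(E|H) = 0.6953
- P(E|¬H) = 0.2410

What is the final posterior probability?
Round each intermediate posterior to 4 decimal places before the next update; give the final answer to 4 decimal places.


Sequential Bayesian updating:

Initial prior: P(H) = 0.3654

Update 1:
  P(E) = 0.6953 × 0.3654 + 0.2410 × 0.6346 = 0.25406262 + 0.15293860 = 0.40700122
  P(H|E) = 0.25406262 / 0.40700122 = 0.6242

Update 2:
  P(E) = 0.6953 × 0.6242 + 0.2410 × 0.3758 = 0.43400626 + 0.09056780 = 0.52457406
  P(H|E) = 0.43400626 / 0.52457406 = 0.8273

Final posterior: 0.8273


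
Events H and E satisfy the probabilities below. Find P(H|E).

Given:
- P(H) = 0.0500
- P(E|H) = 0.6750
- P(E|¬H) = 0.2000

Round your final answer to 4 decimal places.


Bayes' theorem: P(H|E) = P(E|H) × P(H) / P(E)

Step 1: Calculate P(E) using law of total probability
P(E) = P(E|H)P(H) + P(E|¬H)P(¬H)
     = 0.6750 × 0.0500 + 0.2000 × 0.9500
     = 0.03375000 + 0.19000000
     = 0.22375000

Step 2: Apply Bayes' theorem
P(H|E) = P(E|H) × P(H) / P(E)
       = 0.03375000 / 0.22375000
       = 0.1508


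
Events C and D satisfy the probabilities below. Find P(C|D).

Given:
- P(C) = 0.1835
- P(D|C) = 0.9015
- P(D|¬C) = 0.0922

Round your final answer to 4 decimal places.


Bayes' theorem: P(C|D) = P(D|C) × P(C) / P(D)

Step 1: Calculate P(D) using law of total probability
P(D) = P(D|C)P(C) + P(D|¬C)P(¬C)
     = 0.9015 × 0.1835 + 0.0922 × 0.8165
     = 0.16542525 + 0.07528130
     = 0.24070655

Step 2: Apply Bayes' theorem
P(C|D) = P(D|C) × P(C) / P(D)
       = 0.16542525 / 0.24070655
       = 0.6872


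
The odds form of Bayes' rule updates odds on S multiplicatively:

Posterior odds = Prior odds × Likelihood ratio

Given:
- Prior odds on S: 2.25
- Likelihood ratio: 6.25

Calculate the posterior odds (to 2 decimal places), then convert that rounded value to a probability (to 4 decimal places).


Step 1: Calculate posterior odds
Posterior odds = Prior odds × LR
               = 2.25 × 6.25
               = 14.06

Step 2: Convert to probability
P(S|E) = Posterior odds / (1 + Posterior odds)
       = 14.06 / (1 + 14.06)
       = 14.06 / 15.06
       = 0.9336

The evidence increased P(S) from 0.6923 to 0.9336.


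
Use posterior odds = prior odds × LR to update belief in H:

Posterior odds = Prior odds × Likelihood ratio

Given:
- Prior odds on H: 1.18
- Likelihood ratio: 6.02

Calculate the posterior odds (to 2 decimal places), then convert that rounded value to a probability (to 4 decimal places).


Step 1: Calculate posterior odds
Posterior odds = Prior odds × LR
               = 1.18 × 6.02
               = 7.10

Step 2: Convert to probability
P(H|E) = Posterior odds / (1 + Posterior odds)
       = 7.10 / (1 + 7.10)
       = 7.10 / 8.10
       = 0.8765

The evidence increased P(H) from 0.5413 to 0.8765.


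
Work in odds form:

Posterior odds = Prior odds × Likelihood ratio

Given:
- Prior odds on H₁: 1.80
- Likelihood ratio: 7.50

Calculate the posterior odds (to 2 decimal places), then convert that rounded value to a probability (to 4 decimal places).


Step 1: Calculate posterior odds
Posterior odds = Prior odds × LR
               = 1.80 × 7.50
               = 13.50

Step 2: Convert to probability
P(H₁|E) = Posterior odds / (1 + Posterior odds)
       = 13.50 / (1 + 13.50)
       = 13.50 / 14.50
       = 0.9310

The evidence increased P(H₁) from 0.6429 to 0.9310.


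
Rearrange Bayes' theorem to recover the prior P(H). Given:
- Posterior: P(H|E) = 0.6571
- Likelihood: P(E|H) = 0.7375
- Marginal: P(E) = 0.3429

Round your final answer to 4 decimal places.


From Bayes' theorem: P(H|E) = P(E|H) × P(H) / P(E)

Rearranging for P(H):
P(H) = P(H|E) × P(E) / P(E|H)
     = 0.6571 × 0.3429 / 0.7375
     = 0.22531959 / 0.7375
     = 0.3055


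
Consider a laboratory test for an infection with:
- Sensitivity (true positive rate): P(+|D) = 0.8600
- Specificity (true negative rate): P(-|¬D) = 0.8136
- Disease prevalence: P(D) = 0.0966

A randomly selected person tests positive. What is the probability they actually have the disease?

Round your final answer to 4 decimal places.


Let D = has disease, + = positive test

Given:
- P(D) = 0.0966 (prevalence)
- P(+|D) = 0.8600 (sensitivity)
- P(-|¬D) = 0.8136 (specificity)
- P(+|¬D) = 0.1864 (false positive rate = 1 - specificity)

Step 1: Find P(+)
P(+) = P(+|D)P(D) + P(+|¬D)P(¬D)
     = 0.8600 × 0.0966 + 0.1864 × 0.9034
     = 0.08307600 + 0.16839376
     = 0.25146976

Step 2: Apply Bayes' theorem for P(D|+)
P(D|+) = P(+|D)P(D) / P(+)
       = 0.08307600 / 0.25146976
       = 0.3304


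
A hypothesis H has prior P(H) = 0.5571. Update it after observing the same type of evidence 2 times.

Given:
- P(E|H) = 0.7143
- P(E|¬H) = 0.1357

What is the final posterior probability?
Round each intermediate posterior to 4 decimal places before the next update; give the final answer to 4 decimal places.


Sequential Bayesian updating:

Initial prior: P(H) = 0.5571

Update 1:
  P(E) = 0.7143 × 0.5571 + 0.1357 × 0.4429 = 0.39793653 + 0.06010153 = 0.45803806
  P(H|E) = 0.39793653 / 0.45803806 = 0.8688

Update 2:
  P(E) = 0.7143 × 0.8688 + 0.1357 × 0.1312 = 0.62058384 + 0.01780384 = 0.63838768
  P(H|E) = 0.62058384 / 0.63838768 = 0.9721

Final posterior: 0.9721


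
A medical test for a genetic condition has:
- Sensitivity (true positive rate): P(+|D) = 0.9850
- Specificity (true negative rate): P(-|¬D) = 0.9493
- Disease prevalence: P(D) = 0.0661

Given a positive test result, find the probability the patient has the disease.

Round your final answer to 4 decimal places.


Let D = has disease, + = positive test

Given:
- P(D) = 0.0661 (prevalence)
- P(+|D) = 0.9850 (sensitivity)
- P(-|¬D) = 0.9493 (specificity)
- P(+|¬D) = 0.0507 (false positive rate = 1 - specificity)

Step 1: Find P(+)
P(+) = P(+|D)P(D) + P(+|¬D)P(¬D)
     = 0.9850 × 0.0661 + 0.0507 × 0.9339
     = 0.06510850 + 0.04734873
     = 0.11245723

Step 2: Apply Bayes' theorem for P(D|+)
P(D|+) = P(+|D)P(D) / P(+)
       = 0.06510850 / 0.11245723
       = 0.5790


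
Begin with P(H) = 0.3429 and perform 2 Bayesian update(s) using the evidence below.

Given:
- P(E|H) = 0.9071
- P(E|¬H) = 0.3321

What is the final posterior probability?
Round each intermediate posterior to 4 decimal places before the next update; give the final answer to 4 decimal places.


Sequential Bayesian updating:

Initial prior: P(H) = 0.3429

Update 1:
  P(E) = 0.9071 × 0.3429 + 0.3321 × 0.6571 = 0.31104459 + 0.21822291 = 0.52926750
  P(H|E) = 0.31104459 / 0.52926750 = 0.5877

Update 2:
  P(E) = 0.9071 × 0.5877 + 0.3321 × 0.4123 = 0.53310267 + 0.13692483 = 0.67002750
  P(H|E) = 0.53310267 / 0.67002750 = 0.7956

Final posterior: 0.7956


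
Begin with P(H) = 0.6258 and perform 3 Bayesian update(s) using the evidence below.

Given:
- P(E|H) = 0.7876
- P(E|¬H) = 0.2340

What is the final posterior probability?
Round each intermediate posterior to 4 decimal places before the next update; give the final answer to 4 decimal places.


Sequential Bayesian updating:

Initial prior: P(H) = 0.6258

Update 1:
  P(E) = 0.7876 × 0.6258 + 0.2340 × 0.3742 = 0.49288008 + 0.08756280 = 0.58044288
  P(H|E) = 0.49288008 / 0.58044288 = 0.8491

Update 2:
  P(E) = 0.7876 × 0.8491 + 0.2340 × 0.1509 = 0.66875116 + 0.03531060 = 0.70406176
  P(H|E) = 0.66875116 / 0.70406176 = 0.9498

Update 3:
  P(E) = 0.7876 × 0.9498 + 0.2340 × 0.0502 = 0.74806248 + 0.01174680 = 0.75980928
  P(H|E) = 0.74806248 / 0.75980928 = 0.9845

Final posterior: 0.9845


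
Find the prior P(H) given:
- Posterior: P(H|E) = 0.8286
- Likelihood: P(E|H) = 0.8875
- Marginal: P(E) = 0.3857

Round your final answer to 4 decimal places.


From Bayes' theorem: P(H|E) = P(E|H) × P(H) / P(E)

Rearranging for P(H):
P(H) = P(H|E) × P(E) / P(E|H)
     = 0.8286 × 0.3857 / 0.8875
     = 0.31959102 / 0.8875
     = 0.3601


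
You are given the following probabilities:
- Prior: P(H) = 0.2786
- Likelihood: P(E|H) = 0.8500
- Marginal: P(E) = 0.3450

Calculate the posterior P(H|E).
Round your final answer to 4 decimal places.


Using Bayes' theorem:

P(H|E) = P(E|H) × P(H) / P(E)
       = 0.8500 × 0.2786 / 0.3450
       = 0.23681000 / 0.3450
       = 0.6864

The evidence strengthens our belief in H.
Prior: 0.2786 → Posterior: 0.6864


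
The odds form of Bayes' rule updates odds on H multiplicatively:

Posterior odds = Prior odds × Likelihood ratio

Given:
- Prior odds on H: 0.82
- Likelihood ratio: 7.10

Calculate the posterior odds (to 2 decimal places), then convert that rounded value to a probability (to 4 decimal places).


Step 1: Calculate posterior odds
Posterior odds = Prior odds × LR
               = 0.82 × 7.10
               = 5.82

Step 2: Convert to probability
P(H|E) = Posterior odds / (1 + Posterior odds)
       = 5.82 / (1 + 5.82)
       = 5.82 / 6.82
       = 0.8534

The evidence increased P(H) from 0.4505 to 0.8534.


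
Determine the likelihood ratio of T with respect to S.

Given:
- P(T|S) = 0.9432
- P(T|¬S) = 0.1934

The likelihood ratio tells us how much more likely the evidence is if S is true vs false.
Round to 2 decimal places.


Likelihood Ratio (LR) = P(T|S) / P(T|¬S)

LR = 0.9432 / 0.1934
   = 4.88

The evidence is 4.88 times more likely if S is true than if S is false.
LR > 1, so observing T raises the odds in favor of S.


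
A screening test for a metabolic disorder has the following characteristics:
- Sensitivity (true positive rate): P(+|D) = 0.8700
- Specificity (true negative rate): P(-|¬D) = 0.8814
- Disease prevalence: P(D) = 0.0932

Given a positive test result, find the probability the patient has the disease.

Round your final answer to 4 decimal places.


Let D = has disease, + = positive test

Given:
- P(D) = 0.0932 (prevalence)
- P(+|D) = 0.8700 (sensitivity)
- P(-|¬D) = 0.8814 (specificity)
- P(+|¬D) = 0.1186 (false positive rate = 1 - specificity)

Step 1: Find P(+)
P(+) = P(+|D)P(D) + P(+|¬D)P(¬D)
     = 0.8700 × 0.0932 + 0.1186 × 0.9068
     = 0.08108400 + 0.10754648
     = 0.18863048

Step 2: Apply Bayes' theorem for P(D|+)
P(D|+) = P(+|D)P(D) / P(+)
       = 0.08108400 / 0.18863048
       = 0.4299


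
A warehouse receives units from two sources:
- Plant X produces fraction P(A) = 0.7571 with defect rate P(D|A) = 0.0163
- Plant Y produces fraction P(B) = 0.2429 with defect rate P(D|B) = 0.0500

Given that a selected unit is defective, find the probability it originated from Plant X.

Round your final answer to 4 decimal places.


Let A = from Plant X, D = defective

Given:
- P(A) = 0.7571, P(B) = 0.2429
- P(D|A) = 0.0163, P(D|B) = 0.0500

Step 1: Find P(D)
P(D) = P(D|A)P(A) + P(D|B)P(B)
     = 0.0163 × 0.7571 + 0.0500 × 0.2429
     = 0.01234073 + 0.01214500
     = 0.02448573

Step 2: Apply Bayes' theorem
P(A|D) = P(D|A)P(A) / P(D)
       = 0.01234073 / 0.02448573
       = 0.5040


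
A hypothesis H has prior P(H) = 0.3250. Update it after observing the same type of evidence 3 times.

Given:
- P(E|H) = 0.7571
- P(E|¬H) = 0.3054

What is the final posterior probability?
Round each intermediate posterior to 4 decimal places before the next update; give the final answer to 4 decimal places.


Sequential Bayesian updating:

Initial prior: P(H) = 0.3250

Update 1:
  P(E) = 0.7571 × 0.3250 + 0.3054 × 0.6750 = 0.24605750 + 0.20614500 = 0.45220250
  P(H|E) = 0.24605750 / 0.45220250 = 0.5441

Update 2:
  P(E) = 0.7571 × 0.5441 + 0.3054 × 0.4559 = 0.41193811 + 0.13923186 = 0.55116997
  P(H|E) = 0.41193811 / 0.55116997 = 0.7474

Update 3:
  P(E) = 0.7571 × 0.7474 + 0.3054 × 0.2526 = 0.56585654 + 0.07714404 = 0.64300058
  P(H|E) = 0.56585654 / 0.64300058 = 0.8800

Final posterior: 0.8800


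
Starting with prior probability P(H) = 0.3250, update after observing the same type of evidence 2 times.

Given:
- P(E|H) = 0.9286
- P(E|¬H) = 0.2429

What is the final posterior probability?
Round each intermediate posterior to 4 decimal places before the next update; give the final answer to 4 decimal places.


Sequential Bayesian updating:

Initial prior: P(H) = 0.3250

Update 1:
  P(E) = 0.9286 × 0.3250 + 0.2429 × 0.6750 = 0.30179500 + 0.16395750 = 0.46575250
  P(H|E) = 0.30179500 / 0.46575250 = 0.6480

Update 2:
  P(E) = 0.9286 × 0.6480 + 0.2429 × 0.3520 = 0.60173280 + 0.08550080 = 0.68723360
  P(H|E) = 0.60173280 / 0.68723360 = 0.8756

Final posterior: 0.8756


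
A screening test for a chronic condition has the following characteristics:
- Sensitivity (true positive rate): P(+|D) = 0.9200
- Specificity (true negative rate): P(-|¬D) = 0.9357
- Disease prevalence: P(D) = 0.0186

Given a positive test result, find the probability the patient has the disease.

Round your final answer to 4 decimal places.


Let D = has disease, + = positive test

Given:
- P(D) = 0.0186 (prevalence)
- P(+|D) = 0.9200 (sensitivity)
- P(-|¬D) = 0.9357 (specificity)
- P(+|¬D) = 0.0643 (false positive rate = 1 - specificity)

Step 1: Find P(+)
P(+) = P(+|D)P(D) + P(+|¬D)P(¬D)
     = 0.9200 × 0.0186 + 0.0643 × 0.9814
     = 0.01711200 + 0.06310402
     = 0.08021602

Step 2: Apply Bayes' theorem for P(D|+)
P(D|+) = P(+|D)P(D) / P(+)
       = 0.01711200 / 0.08021602
       = 0.2133


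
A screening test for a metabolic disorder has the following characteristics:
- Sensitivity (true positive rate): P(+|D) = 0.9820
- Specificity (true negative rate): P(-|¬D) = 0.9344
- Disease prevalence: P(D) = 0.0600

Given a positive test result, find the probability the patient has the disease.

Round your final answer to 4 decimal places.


Let D = has disease, + = positive test

Given:
- P(D) = 0.0600 (prevalence)
- P(+|D) = 0.9820 (sensitivity)
- P(-|¬D) = 0.9344 (specificity)
- P(+|¬D) = 0.0656 (false positive rate = 1 - specificity)

Step 1: Find P(+)
P(+) = P(+|D)P(D) + P(+|¬D)P(¬D)
     = 0.9820 × 0.0600 + 0.0656 × 0.9400
     = 0.05892000 + 0.06166400
     = 0.12058400

Step 2: Apply Bayes' theorem for P(D|+)
P(D|+) = P(+|D)P(D) / P(+)
       = 0.05892000 / 0.12058400
       = 0.4886


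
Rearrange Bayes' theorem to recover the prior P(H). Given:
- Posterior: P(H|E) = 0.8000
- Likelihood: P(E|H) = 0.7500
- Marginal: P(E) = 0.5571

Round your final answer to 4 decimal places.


From Bayes' theorem: P(H|E) = P(E|H) × P(H) / P(E)

Rearranging for P(H):
P(H) = P(H|E) × P(E) / P(E|H)
     = 0.8000 × 0.5571 / 0.7500
     = 0.44568000 / 0.7500
     = 0.5942


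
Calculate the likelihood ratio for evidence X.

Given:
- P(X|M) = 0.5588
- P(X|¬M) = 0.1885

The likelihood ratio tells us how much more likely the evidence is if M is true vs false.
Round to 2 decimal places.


Likelihood Ratio (LR) = P(X|M) / P(X|¬M)

LR = 0.5588 / 0.1885
   = 2.96

The evidence is 2.96 times more likely if M is true than if M is false.
Because LR exceeds 1, X is evidence for M.


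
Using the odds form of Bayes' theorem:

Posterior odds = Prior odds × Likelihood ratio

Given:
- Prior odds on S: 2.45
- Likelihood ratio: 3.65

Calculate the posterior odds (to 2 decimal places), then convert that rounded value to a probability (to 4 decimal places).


Step 1: Calculate posterior odds
Posterior odds = Prior odds × LR
               = 2.45 × 3.65
               = 8.94

Step 2: Convert to probability
P(S|E) = Posterior odds / (1 + Posterior odds)
       = 8.94 / (1 + 8.94)
       = 8.94 / 9.94
       = 0.8994

The evidence increased P(S) from 0.7101 to 0.8994.


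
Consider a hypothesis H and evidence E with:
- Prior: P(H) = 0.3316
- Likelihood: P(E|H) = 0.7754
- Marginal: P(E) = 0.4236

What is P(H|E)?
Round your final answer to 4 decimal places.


Using Bayes' theorem:

P(H|E) = P(E|H) × P(H) / P(E)
       = 0.7754 × 0.3316 / 0.4236
       = 0.25712264 / 0.4236
       = 0.6070

The evidence strengthens our belief in H.
Prior: 0.3316 → Posterior: 0.6070


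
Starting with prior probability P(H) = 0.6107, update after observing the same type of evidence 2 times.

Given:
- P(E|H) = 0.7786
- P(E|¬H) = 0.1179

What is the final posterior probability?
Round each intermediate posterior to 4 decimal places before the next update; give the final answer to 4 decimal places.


Sequential Bayesian updating:

Initial prior: P(H) = 0.6107

Update 1:
  P(E) = 0.7786 × 0.6107 + 0.1179 × 0.3893 = 0.47549102 + 0.04589847 = 0.52138949
  P(H|E) = 0.47549102 / 0.52138949 = 0.9120

Update 2:
  P(E) = 0.7786 × 0.9120 + 0.1179 × 0.0880 = 0.71008320 + 0.01037520 = 0.72045840
  P(H|E) = 0.71008320 / 0.72045840 = 0.9856

Final posterior: 0.9856


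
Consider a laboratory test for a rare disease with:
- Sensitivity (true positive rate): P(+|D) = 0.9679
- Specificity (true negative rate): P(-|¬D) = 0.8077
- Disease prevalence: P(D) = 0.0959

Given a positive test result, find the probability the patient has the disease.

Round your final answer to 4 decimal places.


Let D = has disease, + = positive test

Given:
- P(D) = 0.0959 (prevalence)
- P(+|D) = 0.9679 (sensitivity)
- P(-|¬D) = 0.8077 (specificity)
- P(+|¬D) = 0.1923 (false positive rate = 1 - specificity)

Step 1: Find P(+)
P(+) = P(+|D)P(D) + P(+|¬D)P(¬D)
     = 0.9679 × 0.0959 + 0.1923 × 0.9041
     = 0.09282161 + 0.17385843
     = 0.26668004

Step 2: Apply Bayes' theorem for P(D|+)
P(D|+) = P(+|D)P(D) / P(+)
       = 0.09282161 / 0.26668004
       = 0.3481


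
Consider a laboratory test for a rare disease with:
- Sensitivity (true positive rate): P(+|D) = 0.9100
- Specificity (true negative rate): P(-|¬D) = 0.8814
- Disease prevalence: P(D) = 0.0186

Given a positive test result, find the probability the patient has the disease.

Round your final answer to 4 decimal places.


Let D = has disease, + = positive test

Given:
- P(D) = 0.0186 (prevalence)
- P(+|D) = 0.9100 (sensitivity)
- P(-|¬D) = 0.8814 (specificity)
- P(+|¬D) = 0.1186 (false positive rate = 1 - specificity)

Step 1: Find P(+)
P(+) = P(+|D)P(D) + P(+|¬D)P(¬D)
     = 0.9100 × 0.0186 + 0.1186 × 0.9814
     = 0.01692600 + 0.11639404
     = 0.13332004

Step 2: Apply Bayes' theorem for P(D|+)
P(D|+) = P(+|D)P(D) / P(+)
       = 0.01692600 / 0.13332004
       = 0.1270


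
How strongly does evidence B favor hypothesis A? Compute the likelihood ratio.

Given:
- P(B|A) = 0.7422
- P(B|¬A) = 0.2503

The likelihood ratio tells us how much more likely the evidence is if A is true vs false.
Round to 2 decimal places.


Likelihood Ratio (LR) = P(B|A) / P(B|¬A)

LR = 0.7422 / 0.2503
   = 2.97

The evidence is 2.97 times more likely if A is true than if A is false.
Because LR exceeds 1, B is evidence for A.


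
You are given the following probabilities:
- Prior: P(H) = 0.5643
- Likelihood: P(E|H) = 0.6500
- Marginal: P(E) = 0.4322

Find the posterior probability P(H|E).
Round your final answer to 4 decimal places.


Using Bayes' theorem:

P(H|E) = P(E|H) × P(H) / P(E)
       = 0.6500 × 0.5643 / 0.4322
       = 0.36679500 / 0.4322
       = 0.8487

The evidence strengthens our belief in H.
Prior: 0.5643 → Posterior: 0.8487


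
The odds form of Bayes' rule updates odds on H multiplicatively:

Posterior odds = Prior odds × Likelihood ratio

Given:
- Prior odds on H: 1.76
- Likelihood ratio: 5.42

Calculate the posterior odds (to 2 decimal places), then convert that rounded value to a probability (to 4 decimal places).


Step 1: Calculate posterior odds
Posterior odds = Prior odds × LR
               = 1.76 × 5.42
               = 9.54

Step 2: Convert to probability
P(H|E) = Posterior odds / (1 + Posterior odds)
       = 9.54 / (1 + 9.54)
       = 9.54 / 10.54
       = 0.9051

The evidence increased P(H) from 0.6377 to 0.9051.


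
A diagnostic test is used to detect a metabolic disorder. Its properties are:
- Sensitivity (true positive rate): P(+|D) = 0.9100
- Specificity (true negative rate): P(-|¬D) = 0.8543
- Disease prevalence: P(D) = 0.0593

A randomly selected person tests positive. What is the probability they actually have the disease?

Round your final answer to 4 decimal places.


Let D = has disease, + = positive test

Given:
- P(D) = 0.0593 (prevalence)
- P(+|D) = 0.9100 (sensitivity)
- P(-|¬D) = 0.8543 (specificity)
- P(+|¬D) = 0.1457 (false positive rate = 1 - specificity)

Step 1: Find P(+)
P(+) = P(+|D)P(D) + P(+|¬D)P(¬D)
     = 0.9100 × 0.0593 + 0.1457 × 0.9407
     = 0.05396300 + 0.13705999
     = 0.19102299

Step 2: Apply Bayes' theorem for P(D|+)
P(D|+) = P(+|D)P(D) / P(+)
       = 0.05396300 / 0.19102299
       = 0.2825


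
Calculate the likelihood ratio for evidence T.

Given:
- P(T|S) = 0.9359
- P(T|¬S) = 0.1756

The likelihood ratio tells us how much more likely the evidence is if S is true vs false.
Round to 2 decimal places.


Likelihood Ratio (LR) = P(T|S) / P(T|¬S)

LR = 0.9359 / 0.1756
   = 5.33

The evidence is 5.33 times more likely if S is true than if S is false.
Because LR exceeds 1, T is evidence for S.


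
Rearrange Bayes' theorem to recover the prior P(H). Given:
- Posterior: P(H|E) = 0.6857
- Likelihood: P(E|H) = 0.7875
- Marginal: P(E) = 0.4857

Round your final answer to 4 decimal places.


From Bayes' theorem: P(H|E) = P(E|H) × P(H) / P(E)

Rearranging for P(H):
P(H) = P(H|E) × P(E) / P(E|H)
     = 0.6857 × 0.4857 / 0.7875
     = 0.33304449 / 0.7875
     = 0.4229


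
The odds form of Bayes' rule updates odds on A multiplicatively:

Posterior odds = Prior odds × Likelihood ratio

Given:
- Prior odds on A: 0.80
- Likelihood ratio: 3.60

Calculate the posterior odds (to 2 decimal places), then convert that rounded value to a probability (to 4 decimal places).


Step 1: Calculate posterior odds
Posterior odds = Prior odds × LR
               = 0.80 × 3.60
               = 2.88

Step 2: Convert to probability
P(A|E) = Posterior odds / (1 + Posterior odds)
       = 2.88 / (1 + 2.88)
       = 2.88 / 3.88
       = 0.7423

The evidence increased P(A) from 0.4444 to 0.7423.


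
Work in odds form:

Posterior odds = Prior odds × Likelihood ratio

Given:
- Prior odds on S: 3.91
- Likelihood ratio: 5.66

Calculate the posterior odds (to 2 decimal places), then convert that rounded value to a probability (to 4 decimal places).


Step 1: Calculate posterior odds
Posterior odds = Prior odds × LR
               = 3.91 × 5.66
               = 22.13

Step 2: Convert to probability
P(S|E) = Posterior odds / (1 + Posterior odds)
       = 22.13 / (1 + 22.13)
       = 22.13 / 23.13
       = 0.9568

The evidence increased P(S) from 0.7963 to 0.9568.


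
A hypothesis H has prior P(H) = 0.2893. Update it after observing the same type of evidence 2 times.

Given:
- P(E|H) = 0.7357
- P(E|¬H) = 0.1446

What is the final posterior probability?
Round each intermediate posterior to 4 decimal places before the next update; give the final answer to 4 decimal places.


Sequential Bayesian updating:

Initial prior: P(H) = 0.2893

Update 1:
  P(E) = 0.7357 × 0.2893 + 0.1446 × 0.7107 = 0.21283801 + 0.10276722 = 0.31560523
  P(H|E) = 0.21283801 / 0.31560523 = 0.6744

Update 2:
  P(E) = 0.7357 × 0.6744 + 0.1446 × 0.3256 = 0.49615608 + 0.04708176 = 0.54323784
  P(H|E) = 0.49615608 / 0.54323784 = 0.9133

Final posterior: 0.9133


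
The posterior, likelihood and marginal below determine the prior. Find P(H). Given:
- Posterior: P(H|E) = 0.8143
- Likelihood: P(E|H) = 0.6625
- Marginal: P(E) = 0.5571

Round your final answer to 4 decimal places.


From Bayes' theorem: P(H|E) = P(E|H) × P(H) / P(E)

Rearranging for P(H):
P(H) = P(H|E) × P(E) / P(E|H)
     = 0.8143 × 0.5571 / 0.6625
     = 0.45364653 / 0.6625
     = 0.6847


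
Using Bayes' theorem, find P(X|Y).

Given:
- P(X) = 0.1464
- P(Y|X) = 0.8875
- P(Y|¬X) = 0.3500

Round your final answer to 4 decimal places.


Bayes' theorem: P(X|Y) = P(Y|X) × P(X) / P(Y)

Step 1: Calculate P(Y) using law of total probability
P(Y) = P(Y|X)P(X) + P(Y|¬X)P(¬X)
     = 0.8875 × 0.1464 + 0.3500 × 0.8536
     = 0.12993000 + 0.29876000
     = 0.42869000

Step 2: Apply Bayes' theorem
P(X|Y) = P(Y|X) × P(X) / P(Y)
       = 0.12993000 / 0.42869000
       = 0.3031


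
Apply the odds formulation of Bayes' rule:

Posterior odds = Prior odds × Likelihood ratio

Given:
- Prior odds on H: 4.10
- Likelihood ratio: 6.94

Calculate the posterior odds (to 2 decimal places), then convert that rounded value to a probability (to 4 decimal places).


Step 1: Calculate posterior odds
Posterior odds = Prior odds × LR
               = 4.10 × 6.94
               = 28.45

Step 2: Convert to probability
P(H|E) = Posterior odds / (1 + Posterior odds)
       = 28.45 / (1 + 28.45)
       = 28.45 / 29.45
       = 0.9660

The evidence increased P(H) from 0.8039 to 0.9660.


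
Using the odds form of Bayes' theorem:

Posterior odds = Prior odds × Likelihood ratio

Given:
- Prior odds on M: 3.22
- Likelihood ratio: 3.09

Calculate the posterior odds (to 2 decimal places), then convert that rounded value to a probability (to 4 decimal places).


Step 1: Calculate posterior odds
Posterior odds = Prior odds × LR
               = 3.22 × 3.09
               = 9.95

Step 2: Convert to probability
P(M|E) = Posterior odds / (1 + Posterior odds)
       = 9.95 / (1 + 9.95)
       = 9.95 / 10.95
       = 0.9087

The evidence increased P(M) from 0.7630 to 0.9087.


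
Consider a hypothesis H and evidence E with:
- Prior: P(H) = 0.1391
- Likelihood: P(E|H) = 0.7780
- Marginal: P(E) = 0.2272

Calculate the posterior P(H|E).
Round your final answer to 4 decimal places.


Using Bayes' theorem:

P(H|E) = P(E|H) × P(H) / P(E)
       = 0.7780 × 0.1391 / 0.2272
       = 0.10821980 / 0.2272
       = 0.4763

The evidence strengthens our belief in H.
Prior: 0.1391 → Posterior: 0.4763


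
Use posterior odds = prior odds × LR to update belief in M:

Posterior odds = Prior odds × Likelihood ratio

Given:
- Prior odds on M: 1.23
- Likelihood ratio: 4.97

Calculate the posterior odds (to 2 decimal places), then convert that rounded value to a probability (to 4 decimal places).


Step 1: Calculate posterior odds
Posterior odds = Prior odds × LR
               = 1.23 × 4.97
               = 6.11

Step 2: Convert to probability
P(M|E) = Posterior odds / (1 + Posterior odds)
       = 6.11 / (1 + 6.11)
       = 6.11 / 7.11
       = 0.8594

The evidence increased P(M) from 0.5516 to 0.8594.


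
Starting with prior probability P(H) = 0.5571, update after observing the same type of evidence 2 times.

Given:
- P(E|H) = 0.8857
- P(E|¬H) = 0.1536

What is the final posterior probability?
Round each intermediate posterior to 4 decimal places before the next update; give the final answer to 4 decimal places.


Sequential Bayesian updating:

Initial prior: P(H) = 0.5571

Update 1:
  P(E) = 0.8857 × 0.5571 + 0.1536 × 0.4429 = 0.49342347 + 0.06802944 = 0.56145291
  P(H|E) = 0.49342347 / 0.56145291 = 0.8788

Update 2:
  P(E) = 0.8857 × 0.8788 + 0.1536 × 0.1212 = 0.77835316 + 0.01861632 = 0.79696948
  P(H|E) = 0.77835316 / 0.79696948 = 0.9766

Final posterior: 0.9766


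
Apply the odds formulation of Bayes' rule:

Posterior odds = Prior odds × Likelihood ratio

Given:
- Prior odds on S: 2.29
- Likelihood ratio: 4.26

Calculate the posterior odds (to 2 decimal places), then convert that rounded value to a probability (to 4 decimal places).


Step 1: Calculate posterior odds
Posterior odds = Prior odds × LR
               = 2.29 × 4.26
               = 9.76

Step 2: Convert to probability
P(S|E) = Posterior odds / (1 + Posterior odds)
       = 9.76 / (1 + 9.76)
       = 9.76 / 10.76
       = 0.9071

The evidence increased P(S) from 0.6960 to 0.9071.


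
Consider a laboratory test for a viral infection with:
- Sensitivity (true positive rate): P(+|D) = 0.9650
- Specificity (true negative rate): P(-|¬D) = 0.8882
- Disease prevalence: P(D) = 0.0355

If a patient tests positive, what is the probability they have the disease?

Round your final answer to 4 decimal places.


Let D = has disease, + = positive test

Given:
- P(D) = 0.0355 (prevalence)
- P(+|D) = 0.9650 (sensitivity)
- P(-|¬D) = 0.8882 (specificity)
- P(+|¬D) = 0.1118 (false positive rate = 1 - specificity)

Step 1: Find P(+)
P(+) = P(+|D)P(D) + P(+|¬D)P(¬D)
     = 0.9650 × 0.0355 + 0.1118 × 0.9645
     = 0.03425750 + 0.10783110
     = 0.14208860

Step 2: Apply Bayes' theorem for P(D|+)
P(D|+) = P(+|D)P(D) / P(+)
       = 0.03425750 / 0.14208860
       = 0.2411


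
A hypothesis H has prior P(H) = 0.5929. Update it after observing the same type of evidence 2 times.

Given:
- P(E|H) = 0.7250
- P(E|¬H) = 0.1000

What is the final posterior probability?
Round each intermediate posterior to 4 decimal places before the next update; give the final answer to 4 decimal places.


Sequential Bayesian updating:

Initial prior: P(H) = 0.5929

Update 1:
  P(E) = 0.7250 × 0.5929 + 0.1000 × 0.4071 = 0.42985250 + 0.04071000 = 0.47056250
  P(H|E) = 0.42985250 / 0.47056250 = 0.9135

Update 2:
  P(E) = 0.7250 × 0.9135 + 0.1000 × 0.0865 = 0.66228750 + 0.00865000 = 0.67093750
  P(H|E) = 0.66228750 / 0.67093750 = 0.9871

Final posterior: 0.9871


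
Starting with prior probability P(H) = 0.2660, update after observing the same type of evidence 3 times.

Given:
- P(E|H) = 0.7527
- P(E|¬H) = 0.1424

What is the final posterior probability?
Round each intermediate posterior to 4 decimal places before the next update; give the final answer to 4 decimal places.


Sequential Bayesian updating:

Initial prior: P(H) = 0.2660

Update 1:
  P(E) = 0.7527 × 0.2660 + 0.1424 × 0.7340 = 0.20021820 + 0.10452160 = 0.30473980
  P(H|E) = 0.20021820 / 0.30473980 = 0.6570

Update 2:
  P(E) = 0.7527 × 0.6570 + 0.1424 × 0.3430 = 0.49452390 + 0.04884320 = 0.54336710
  P(H|E) = 0.49452390 / 0.54336710 = 0.9101

Update 3:
  P(E) = 0.7527 × 0.9101 + 0.1424 × 0.0899 = 0.68503227 + 0.01280176 = 0.69783403
  P(H|E) = 0.68503227 / 0.69783403 = 0.9817

Final posterior: 0.9817
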